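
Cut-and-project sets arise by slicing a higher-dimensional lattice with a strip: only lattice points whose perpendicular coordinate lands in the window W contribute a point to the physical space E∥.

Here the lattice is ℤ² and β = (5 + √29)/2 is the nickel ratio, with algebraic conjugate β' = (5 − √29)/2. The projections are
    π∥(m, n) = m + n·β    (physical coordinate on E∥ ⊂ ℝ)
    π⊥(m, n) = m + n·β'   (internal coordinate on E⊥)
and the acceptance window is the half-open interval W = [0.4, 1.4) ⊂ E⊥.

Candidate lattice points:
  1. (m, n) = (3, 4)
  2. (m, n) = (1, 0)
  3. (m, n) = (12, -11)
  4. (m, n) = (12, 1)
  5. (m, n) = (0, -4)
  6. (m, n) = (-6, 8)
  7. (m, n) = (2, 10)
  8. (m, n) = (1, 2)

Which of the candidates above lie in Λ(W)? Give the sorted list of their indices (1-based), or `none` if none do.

2, 5, 8

Compute β' = (5−√29)/2 = -0.19258, so π⊥(m,n) = m -0.19258·n.
[1] lift (3,4): star map gives 2.22967; window check 0.4 ≤ 2.22967 < 1.4 is false → out
[2] lift (1,0): star map gives 1.00000; window check 0.4 ≤ 1.00000 < 1.4 is true → IN Λ
[3] lift (12,-11): star map gives 14.11841; window check 0.4 ≤ 14.11841 < 1.4 is false → out
[4] lift (12,1): star map gives 11.80742; window check 0.4 ≤ 11.80742 < 1.4 is false → out
[5] lift (0,-4): star map gives 0.77033; window check 0.4 ≤ 0.77033 < 1.4 is true → IN Λ
[6] lift (-6,8): star map gives -7.54066; window check 0.4 ≤ -7.54066 < 1.4 is false → out
[7] lift (2,10): star map gives 0.07418; window check 0.4 ≤ 0.07418 < 1.4 is false → out
[8] lift (1,2): star map gives 0.61484; window check 0.4 ≤ 0.61484 < 1.4 is true → IN Λ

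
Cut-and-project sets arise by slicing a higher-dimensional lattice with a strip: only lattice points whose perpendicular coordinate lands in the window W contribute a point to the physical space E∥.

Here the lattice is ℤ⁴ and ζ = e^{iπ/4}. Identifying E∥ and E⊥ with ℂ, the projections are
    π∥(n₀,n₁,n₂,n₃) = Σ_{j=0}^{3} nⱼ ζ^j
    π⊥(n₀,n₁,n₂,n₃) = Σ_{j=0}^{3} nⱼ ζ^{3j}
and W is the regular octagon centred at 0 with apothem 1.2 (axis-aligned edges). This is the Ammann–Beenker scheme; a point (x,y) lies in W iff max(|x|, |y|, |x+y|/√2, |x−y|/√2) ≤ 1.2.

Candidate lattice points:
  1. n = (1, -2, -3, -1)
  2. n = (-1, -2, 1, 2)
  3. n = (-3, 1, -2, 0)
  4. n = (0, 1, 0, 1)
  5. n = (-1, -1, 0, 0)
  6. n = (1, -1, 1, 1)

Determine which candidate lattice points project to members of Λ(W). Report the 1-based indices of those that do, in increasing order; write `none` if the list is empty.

5

With ζ = e^{iπ/4} the internal vectors are ζ^0,ζ^3,ζ^6,ζ^9.
#1 (1, -2, -3, -1): internal (1.70711, 0.87868); octagon support 1.82843 vs apothem 1.2 → ∉ W
#2 (-1, -2, 1, 2): internal (1.82843, -1.00000); octagon support 2.00000 vs apothem 1.2 → ∉ W
#3 (-3, 1, -2, 0): internal (-3.70711, 2.70711); octagon support 4.53553 vs apothem 1.2 → ∉ W
#4 (0, 1, 0, 1): internal (0.00000, 1.41421); octagon support 1.41421 vs apothem 1.2 → ∉ W
#5 (-1, -1, 0, 0): internal (-0.29289, -0.70711); octagon support 0.70711 vs apothem 1.2 → ∈ W
#6 (1, -1, 1, 1): internal (2.41421, -1.00000); octagon support 2.41421 vs apothem 1.2 → ∉ W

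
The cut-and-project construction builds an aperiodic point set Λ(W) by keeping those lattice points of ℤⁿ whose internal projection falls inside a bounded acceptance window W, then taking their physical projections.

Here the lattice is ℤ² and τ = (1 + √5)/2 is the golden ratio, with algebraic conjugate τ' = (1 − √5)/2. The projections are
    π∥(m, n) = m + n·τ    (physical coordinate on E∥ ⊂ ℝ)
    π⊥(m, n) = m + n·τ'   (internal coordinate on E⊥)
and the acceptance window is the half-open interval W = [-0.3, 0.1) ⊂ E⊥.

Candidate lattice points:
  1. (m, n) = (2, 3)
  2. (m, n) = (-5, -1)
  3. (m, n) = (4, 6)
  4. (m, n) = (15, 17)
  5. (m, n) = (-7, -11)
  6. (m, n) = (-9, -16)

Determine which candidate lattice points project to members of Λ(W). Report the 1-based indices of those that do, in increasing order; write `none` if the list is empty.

τ' = (1−√5)/2 ≈ -0.618034.
[1] lift (2,3): star map gives 0.145898; window check -0.3 ≤ 0.145898 < 0.1 is false → out
[2] lift (-5,-1): star map gives -4.381966; window check -0.3 ≤ -4.381966 < 0.1 is false → out
[3] lift (4,6): star map gives 0.291796; window check -0.3 ≤ 0.291796 < 0.1 is false → out
[4] lift (15,17): star map gives 4.493422; window check -0.3 ≤ 4.493422 < 0.1 is false → out
[5] lift (-7,-11): star map gives -0.201626; window check -0.3 ≤ -0.201626 < 0.1 is true → IN Λ
[6] lift (-9,-16): star map gives 0.888544; window check -0.3 ≤ 0.888544 < 0.1 is false → out

5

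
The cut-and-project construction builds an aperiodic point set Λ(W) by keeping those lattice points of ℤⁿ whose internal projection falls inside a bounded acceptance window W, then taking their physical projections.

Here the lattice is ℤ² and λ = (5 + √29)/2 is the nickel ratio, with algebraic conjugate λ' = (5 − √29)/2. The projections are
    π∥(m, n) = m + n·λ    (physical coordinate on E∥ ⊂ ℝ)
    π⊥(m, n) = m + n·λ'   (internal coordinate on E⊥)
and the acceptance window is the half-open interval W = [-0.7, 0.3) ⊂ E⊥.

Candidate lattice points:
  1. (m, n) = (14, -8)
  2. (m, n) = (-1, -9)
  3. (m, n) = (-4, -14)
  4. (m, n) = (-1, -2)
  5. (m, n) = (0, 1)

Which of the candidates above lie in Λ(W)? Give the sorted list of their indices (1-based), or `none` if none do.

λ' = (5−√29)/2 ≈ -0.19258.
candidate 1: (m,n)=(14,-8) → π∥ = 14-8·λ ≈ -27.54066, π⊥ = 14-8·λ' ≈ 15.54066 ∉ [-0.7, 0.3) ⇒ out
candidate 2: (m,n)=(-1,-9) → π∥ = -1-9·λ ≈ -47.73324, π⊥ = -1-9·λ' ≈ 0.73324 ∉ [-0.7, 0.3) ⇒ out
candidate 3: (m,n)=(-4,-14) → π∥ = -4-14·λ ≈ -76.69615, π⊥ = -4-14·λ' ≈ -1.30385 ∉ [-0.7, 0.3) ⇒ out
candidate 4: (m,n)=(-1,-2) → π∥ = -1-2·λ ≈ -11.38516, π⊥ = -1-2·λ' ≈ -0.61484 ∈ [-0.7, 0.3) ⇒ IN Λ
candidate 5: (m,n)=(0,1) → π∥ = 0+1·λ ≈ 5.19258, π⊥ = 0+1·λ' ≈ -0.19258 ∈ [-0.7, 0.3) ⇒ IN Λ

4, 5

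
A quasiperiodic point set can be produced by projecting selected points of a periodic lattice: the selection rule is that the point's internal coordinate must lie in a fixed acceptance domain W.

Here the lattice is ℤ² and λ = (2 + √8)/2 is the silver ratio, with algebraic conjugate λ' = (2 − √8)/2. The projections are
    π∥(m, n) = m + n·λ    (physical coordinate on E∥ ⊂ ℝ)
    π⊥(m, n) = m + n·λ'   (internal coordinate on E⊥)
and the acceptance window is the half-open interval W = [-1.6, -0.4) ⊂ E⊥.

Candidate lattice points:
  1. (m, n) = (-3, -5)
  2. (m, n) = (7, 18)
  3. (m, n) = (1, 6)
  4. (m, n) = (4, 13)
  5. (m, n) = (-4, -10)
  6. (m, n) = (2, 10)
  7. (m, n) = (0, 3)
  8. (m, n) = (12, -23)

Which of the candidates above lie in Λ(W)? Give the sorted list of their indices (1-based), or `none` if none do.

1, 2, 3, 4, 7

Numerically λ ≈ 2.4142 and λ' = −1/λ ≈ -0.4142.
[1] lift (-3,-5): star map gives -0.9289; window check -1.6 ≤ -0.9289 < -0.4 is true → IN Λ
[2] lift (7,18): star map gives -0.4558; window check -1.6 ≤ -0.4558 < -0.4 is true → IN Λ
[3] lift (1,6): star map gives -1.4853; window check -1.6 ≤ -1.4853 < -0.4 is true → IN Λ
[4] lift (4,13): star map gives -1.3848; window check -1.6 ≤ -1.3848 < -0.4 is true → IN Λ
[5] lift (-4,-10): star map gives 0.1421; window check -1.6 ≤ 0.1421 < -0.4 is false → out
[6] lift (2,10): star map gives -2.1421; window check -1.6 ≤ -2.1421 < -0.4 is false → out
[7] lift (0,3): star map gives -1.2426; window check -1.6 ≤ -1.2426 < -0.4 is true → IN Λ
[8] lift (12,-23): star map gives 21.5269; window check -1.6 ≤ 21.5269 < -0.4 is false → out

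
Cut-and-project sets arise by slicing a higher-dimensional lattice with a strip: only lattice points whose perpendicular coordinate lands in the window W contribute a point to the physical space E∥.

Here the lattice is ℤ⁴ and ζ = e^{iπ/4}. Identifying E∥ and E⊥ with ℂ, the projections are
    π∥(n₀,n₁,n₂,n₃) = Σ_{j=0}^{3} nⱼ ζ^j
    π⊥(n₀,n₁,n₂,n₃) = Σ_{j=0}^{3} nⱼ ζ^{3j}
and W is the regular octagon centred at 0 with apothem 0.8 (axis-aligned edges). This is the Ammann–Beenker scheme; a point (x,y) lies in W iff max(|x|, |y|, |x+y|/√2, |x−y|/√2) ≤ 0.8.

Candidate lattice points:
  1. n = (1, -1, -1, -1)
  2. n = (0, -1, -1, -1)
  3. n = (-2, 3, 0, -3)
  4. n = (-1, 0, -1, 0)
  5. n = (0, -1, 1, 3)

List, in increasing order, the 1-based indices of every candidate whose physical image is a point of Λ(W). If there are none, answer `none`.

With ζ = e^{iπ/4} the internal vectors are ζ^0,ζ^3,ζ^6,ζ^9.
#1 (1, -1, -1, -1): internal (1.00000, -0.41421); octagon support 1.00000 vs apothem 0.8 → ∉ W
#2 (0, -1, -1, -1): internal (0.00000, -0.41421); octagon support 0.41421 vs apothem 0.8 → ∈ W
#3 (-2, 3, 0, -3): internal (-6.24264, 0.00000); octagon support 6.24264 vs apothem 0.8 → ∉ W
#4 (-1, 0, -1, 0): internal (-1.00000, 1.00000); octagon support 1.41421 vs apothem 0.8 → ∉ W
#5 (0, -1, 1, 3): internal (2.82843, 0.41421); octagon support 2.82843 vs apothem 0.8 → ∉ W

2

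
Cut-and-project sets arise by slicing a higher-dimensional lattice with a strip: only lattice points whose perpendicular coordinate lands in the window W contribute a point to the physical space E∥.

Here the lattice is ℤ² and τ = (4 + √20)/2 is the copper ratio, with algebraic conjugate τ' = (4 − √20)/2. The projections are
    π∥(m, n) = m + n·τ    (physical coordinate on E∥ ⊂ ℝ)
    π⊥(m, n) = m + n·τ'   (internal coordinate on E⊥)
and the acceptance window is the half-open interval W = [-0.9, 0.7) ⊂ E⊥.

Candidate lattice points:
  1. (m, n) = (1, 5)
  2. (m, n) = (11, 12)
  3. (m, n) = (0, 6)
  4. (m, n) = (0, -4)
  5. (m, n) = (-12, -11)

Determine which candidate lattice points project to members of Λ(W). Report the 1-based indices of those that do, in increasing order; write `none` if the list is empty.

Compute τ' = (4−√20)/2 = -0.23607, so π⊥(m,n) = m -0.23607·n.
[1] lift (1,5): star map gives -0.18034; window check -0.9 ≤ -0.18034 < 0.7 is true → IN Λ
[2] lift (11,12): star map gives 8.16718; window check -0.9 ≤ 8.16718 < 0.7 is false → out
[3] lift (0,6): star map gives -1.41641; window check -0.9 ≤ -1.41641 < 0.7 is false → out
[4] lift (0,-4): star map gives 0.94427; window check -0.9 ≤ 0.94427 < 0.7 is false → out
[5] lift (-12,-11): star map gives -9.40325; window check -0.9 ≤ -9.40325 < 0.7 is false → out

1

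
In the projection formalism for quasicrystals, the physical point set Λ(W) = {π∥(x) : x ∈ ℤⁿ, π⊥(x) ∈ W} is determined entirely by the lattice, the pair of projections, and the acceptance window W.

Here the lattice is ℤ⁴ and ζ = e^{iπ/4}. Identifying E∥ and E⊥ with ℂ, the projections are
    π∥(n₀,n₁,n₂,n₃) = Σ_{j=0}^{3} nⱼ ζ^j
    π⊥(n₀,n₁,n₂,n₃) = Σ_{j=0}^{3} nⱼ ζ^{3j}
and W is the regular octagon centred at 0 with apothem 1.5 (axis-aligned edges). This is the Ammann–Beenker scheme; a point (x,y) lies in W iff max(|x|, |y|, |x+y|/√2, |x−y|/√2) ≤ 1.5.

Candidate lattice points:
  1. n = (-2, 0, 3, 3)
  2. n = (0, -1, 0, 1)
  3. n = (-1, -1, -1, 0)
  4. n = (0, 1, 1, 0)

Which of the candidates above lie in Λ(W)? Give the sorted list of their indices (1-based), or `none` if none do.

1, 2, 3, 4

Internal map: ζ^{3j} for j=0..3 gives (1,0), (−√2/2,√2/2), (0,−1), (√2/2,√2/2).
candidate 1: n = (-2, 0, 3, 3) → π⊥ ≈ (+0.12132, -0.87868); max(|x|,|y|,|x±y|/√2) = 0.87868 ≤ 1.5 ⇒ ∈ W
candidate 2: n = (0, -1, 0, 1) → π⊥ ≈ (+1.41421, +0.00000); max(|x|,|y|,|x±y|/√2) = 1.41421 ≤ 1.5 ⇒ ∈ W
candidate 3: n = (-1, -1, -1, 0) → π⊥ ≈ (-0.29289, +0.29289); max(|x|,|y|,|x±y|/√2) = 0.41421 ≤ 1.5 ⇒ ∈ W
candidate 4: n = (0, 1, 1, 0) → π⊥ ≈ (-0.70711, -0.29289); max(|x|,|y|,|x±y|/√2) = 0.70711 ≤ 1.5 ⇒ ∈ W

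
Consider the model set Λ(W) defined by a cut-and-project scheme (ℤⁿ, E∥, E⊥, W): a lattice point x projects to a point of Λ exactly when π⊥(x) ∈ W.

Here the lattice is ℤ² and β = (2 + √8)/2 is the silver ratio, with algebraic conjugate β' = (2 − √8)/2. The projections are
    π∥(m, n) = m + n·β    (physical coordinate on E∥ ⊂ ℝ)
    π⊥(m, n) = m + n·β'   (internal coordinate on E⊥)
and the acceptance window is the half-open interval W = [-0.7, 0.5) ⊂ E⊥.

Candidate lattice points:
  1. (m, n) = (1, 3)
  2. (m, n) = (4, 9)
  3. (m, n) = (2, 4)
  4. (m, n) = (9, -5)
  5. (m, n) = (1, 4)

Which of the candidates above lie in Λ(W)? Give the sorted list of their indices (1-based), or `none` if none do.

1, 2, 3, 5

Compute β' = (2−√8)/2 = -0.414214, so π⊥(m,n) = m -0.414214·n.
#1 (1,3): internal coord 1 + (3)·β' = -0.242641; -0.242641 ∈ [-0.7, 0.5) → IN Λ
#2 (4,9): internal coord 4 + (9)·β' = +0.272078; +0.272078 ∈ [-0.7, 0.5) → IN Λ
#3 (2,4): internal coord 2 + (4)·β' = +0.343146; +0.343146 ∈ [-0.7, 0.5) → IN Λ
#4 (9,-5): internal coord 9 + (-5)·β' = +11.071068; +11.071068 ∉ [-0.7, 0.5) → out
#5 (1,4): internal coord 1 + (4)·β' = -0.656854; -0.656854 ∈ [-0.7, 0.5) → IN Λ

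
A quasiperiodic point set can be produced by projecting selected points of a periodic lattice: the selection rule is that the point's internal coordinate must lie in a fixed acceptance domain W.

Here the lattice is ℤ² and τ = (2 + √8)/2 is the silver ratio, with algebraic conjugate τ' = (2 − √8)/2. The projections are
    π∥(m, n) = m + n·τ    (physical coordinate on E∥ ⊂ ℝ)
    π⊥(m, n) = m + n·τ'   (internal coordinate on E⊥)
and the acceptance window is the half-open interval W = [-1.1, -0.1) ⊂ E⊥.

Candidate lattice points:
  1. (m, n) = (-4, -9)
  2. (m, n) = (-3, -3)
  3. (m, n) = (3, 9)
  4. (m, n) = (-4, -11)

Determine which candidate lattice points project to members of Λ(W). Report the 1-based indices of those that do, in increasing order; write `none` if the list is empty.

τ' = (2−√8)/2 ≈ -0.414214.
#1 (-4,-9): internal coord -4 + (-9)·τ' = -0.272078; -0.272078 ∈ [-1.1, -0.1) → IN Λ
#2 (-3,-3): internal coord -3 + (-3)·τ' = -1.757359; -1.757359 ∉ [-1.1, -0.1) → out
#3 (3,9): internal coord 3 + (9)·τ' = -0.727922; -0.727922 ∈ [-1.1, -0.1) → IN Λ
#4 (-4,-11): internal coord -4 + (-11)·τ' = +0.556349; +0.556349 ∉ [-1.1, -0.1) → out

1, 3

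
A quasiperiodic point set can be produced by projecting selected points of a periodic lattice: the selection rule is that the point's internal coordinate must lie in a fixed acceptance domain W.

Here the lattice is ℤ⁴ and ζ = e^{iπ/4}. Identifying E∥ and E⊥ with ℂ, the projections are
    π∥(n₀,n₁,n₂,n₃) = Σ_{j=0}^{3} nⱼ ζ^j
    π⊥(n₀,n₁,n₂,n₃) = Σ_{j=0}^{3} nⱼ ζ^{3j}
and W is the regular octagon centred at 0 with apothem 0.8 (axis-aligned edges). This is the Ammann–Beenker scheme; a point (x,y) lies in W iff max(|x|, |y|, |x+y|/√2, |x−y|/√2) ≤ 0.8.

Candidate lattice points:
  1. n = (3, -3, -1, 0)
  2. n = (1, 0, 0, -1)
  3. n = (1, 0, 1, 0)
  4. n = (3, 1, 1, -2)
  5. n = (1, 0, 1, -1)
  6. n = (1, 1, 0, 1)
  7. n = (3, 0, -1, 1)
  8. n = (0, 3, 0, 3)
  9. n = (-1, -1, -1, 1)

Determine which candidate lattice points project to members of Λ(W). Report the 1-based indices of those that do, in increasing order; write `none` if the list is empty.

2

With ζ = e^{iπ/4} the internal vectors are ζ^0,ζ^3,ζ^6,ζ^9.
#1 (3, -3, -1, 0): internal (5.121320, -1.121320); octagon support 5.121320 vs apothem 0.8 → ∉ W
#2 (1, 0, 0, -1): internal (0.292893, -0.707107); octagon support 0.707107 vs apothem 0.8 → ∈ W
#3 (1, 0, 1, 0): internal (1.000000, -1.000000); octagon support 1.414214 vs apothem 0.8 → ∉ W
#4 (3, 1, 1, -2): internal (0.878680, -1.707107); octagon support 1.828427 vs apothem 0.8 → ∉ W
#5 (1, 0, 1, -1): internal (0.292893, -1.707107); octagon support 1.707107 vs apothem 0.8 → ∉ W
#6 (1, 1, 0, 1): internal (1.000000, 1.414214); octagon support 1.707107 vs apothem 0.8 → ∉ W
#7 (3, 0, -1, 1): internal (3.707107, 1.707107); octagon support 3.828427 vs apothem 0.8 → ∉ W
#8 (0, 3, 0, 3): internal (0.000000, 4.242641); octagon support 4.242641 vs apothem 0.8 → ∉ W
#9 (-1, -1, -1, 1): internal (0.414214, 1.000000); octagon support 1.000000 vs apothem 0.8 → ∉ W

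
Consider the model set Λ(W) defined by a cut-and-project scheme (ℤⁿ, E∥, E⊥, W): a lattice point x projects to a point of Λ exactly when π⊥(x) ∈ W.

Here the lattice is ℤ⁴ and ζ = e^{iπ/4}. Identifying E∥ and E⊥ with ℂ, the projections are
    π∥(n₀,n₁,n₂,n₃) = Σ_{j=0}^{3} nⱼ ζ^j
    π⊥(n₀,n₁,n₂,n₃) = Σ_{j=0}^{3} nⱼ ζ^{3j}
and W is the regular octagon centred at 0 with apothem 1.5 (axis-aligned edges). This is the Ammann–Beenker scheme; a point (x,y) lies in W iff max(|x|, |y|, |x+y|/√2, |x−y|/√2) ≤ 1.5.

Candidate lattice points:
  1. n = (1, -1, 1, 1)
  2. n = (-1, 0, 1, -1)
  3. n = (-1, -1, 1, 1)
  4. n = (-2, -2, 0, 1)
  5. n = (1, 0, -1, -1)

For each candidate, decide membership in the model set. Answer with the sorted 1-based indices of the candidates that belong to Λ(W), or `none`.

3, 4, 5

π⊥(n) = n₀ + n₁ζ³ + n₂ζ⁶ + n₃ζ⁹ where ζ = e^{iπ/4}.
#1 (1, -1, 1, 1): internal (2.4142, -1.0000); octagon support 2.4142 vs apothem 1.5 → ∉ W
#2 (-1, 0, 1, -1): internal (-1.7071, -1.7071); octagon support 2.4142 vs apothem 1.5 → ∉ W
#3 (-1, -1, 1, 1): internal (0.4142, -1.0000); octagon support 1.0000 vs apothem 1.5 → ∈ W
#4 (-2, -2, 0, 1): internal (0.1213, -0.7071); octagon support 0.7071 vs apothem 1.5 → ∈ W
#5 (1, 0, -1, -1): internal (0.2929, 0.2929); octagon support 0.4142 vs apothem 1.5 → ∈ W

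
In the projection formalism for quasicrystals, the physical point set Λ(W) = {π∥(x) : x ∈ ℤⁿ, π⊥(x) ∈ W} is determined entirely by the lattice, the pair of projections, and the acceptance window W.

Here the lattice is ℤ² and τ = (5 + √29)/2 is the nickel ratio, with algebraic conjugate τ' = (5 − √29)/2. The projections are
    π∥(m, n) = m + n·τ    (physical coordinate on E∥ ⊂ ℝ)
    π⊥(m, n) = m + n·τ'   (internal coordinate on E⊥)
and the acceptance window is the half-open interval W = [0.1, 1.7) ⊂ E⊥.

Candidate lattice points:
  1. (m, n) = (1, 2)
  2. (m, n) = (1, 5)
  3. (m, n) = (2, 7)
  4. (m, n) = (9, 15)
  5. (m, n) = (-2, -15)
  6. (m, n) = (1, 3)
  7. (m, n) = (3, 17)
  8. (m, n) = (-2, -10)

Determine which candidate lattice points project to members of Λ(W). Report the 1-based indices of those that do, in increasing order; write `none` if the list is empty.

1, 3, 5, 6

τ' = (5−√29)/2 ≈ -0.1926.
[1] lift (1,2): star map gives 0.6148; window check 0.1 ≤ 0.6148 < 1.7 is true → IN Λ
[2] lift (1,5): star map gives 0.0371; window check 0.1 ≤ 0.0371 < 1.7 is false → out
[3] lift (2,7): star map gives 0.6519; window check 0.1 ≤ 0.6519 < 1.7 is true → IN Λ
[4] lift (9,15): star map gives 6.1113; window check 0.1 ≤ 6.1113 < 1.7 is false → out
[5] lift (-2,-15): star map gives 0.8887; window check 0.1 ≤ 0.8887 < 1.7 is true → IN Λ
[6] lift (1,3): star map gives 0.4223; window check 0.1 ≤ 0.4223 < 1.7 is true → IN Λ
[7] lift (3,17): star map gives -0.2739; window check 0.1 ≤ -0.2739 < 1.7 is false → out
[8] lift (-2,-10): star map gives -0.0742; window check 0.1 ≤ -0.0742 < 1.7 is false → out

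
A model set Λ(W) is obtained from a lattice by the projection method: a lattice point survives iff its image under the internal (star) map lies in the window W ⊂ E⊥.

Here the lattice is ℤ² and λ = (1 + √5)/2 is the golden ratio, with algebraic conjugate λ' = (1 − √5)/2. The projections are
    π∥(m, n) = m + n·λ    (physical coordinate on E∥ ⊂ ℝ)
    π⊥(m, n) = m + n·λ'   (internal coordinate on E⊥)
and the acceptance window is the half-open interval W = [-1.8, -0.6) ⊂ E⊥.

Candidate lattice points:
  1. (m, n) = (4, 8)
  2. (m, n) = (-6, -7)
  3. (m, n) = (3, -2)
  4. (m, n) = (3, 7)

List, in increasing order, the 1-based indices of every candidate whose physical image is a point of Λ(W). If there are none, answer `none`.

1, 2, 4

λ' = (1−√5)/2 ≈ -0.61803.
[1] lift (4,8): star map gives -0.94427; window check -1.8 ≤ -0.94427 < -0.6 is true → IN Λ
[2] lift (-6,-7): star map gives -1.67376; window check -1.8 ≤ -1.67376 < -0.6 is true → IN Λ
[3] lift (3,-2): star map gives 4.23607; window check -1.8 ≤ 4.23607 < -0.6 is false → out
[4] lift (3,7): star map gives -1.32624; window check -1.8 ≤ -1.32624 < -0.6 is true → IN Λ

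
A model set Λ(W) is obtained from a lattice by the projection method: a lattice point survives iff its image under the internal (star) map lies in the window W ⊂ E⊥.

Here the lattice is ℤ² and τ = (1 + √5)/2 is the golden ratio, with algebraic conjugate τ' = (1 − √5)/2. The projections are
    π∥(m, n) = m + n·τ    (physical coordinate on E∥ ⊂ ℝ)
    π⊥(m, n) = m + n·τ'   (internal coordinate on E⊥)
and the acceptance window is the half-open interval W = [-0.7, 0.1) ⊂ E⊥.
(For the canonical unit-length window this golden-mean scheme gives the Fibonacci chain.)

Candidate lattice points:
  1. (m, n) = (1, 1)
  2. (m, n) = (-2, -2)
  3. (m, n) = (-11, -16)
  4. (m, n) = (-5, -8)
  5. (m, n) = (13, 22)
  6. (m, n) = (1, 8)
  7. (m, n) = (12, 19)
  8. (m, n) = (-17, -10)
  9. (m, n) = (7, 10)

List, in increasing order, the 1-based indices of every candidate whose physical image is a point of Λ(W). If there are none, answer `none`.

τ' = (1−√5)/2 ≈ -0.6180.
candidate 1: (m,n)=(1,1) → π∥ = 1+1·τ ≈ 2.6180, π⊥ = 1+1·τ' ≈ 0.3820 ∉ [-0.7, 0.1) ⇒ out
candidate 2: (m,n)=(-2,-2) → π∥ = -2-2·τ ≈ -5.2361, π⊥ = -2-2·τ' ≈ -0.7639 ∉ [-0.7, 0.1) ⇒ out
candidate 3: (m,n)=(-11,-16) → π∥ = -11-16·τ ≈ -36.8885, π⊥ = -11-16·τ' ≈ -1.1115 ∉ [-0.7, 0.1) ⇒ out
candidate 4: (m,n)=(-5,-8) → π∥ = -5-8·τ ≈ -17.9443, π⊥ = -5-8·τ' ≈ -0.0557 ∈ [-0.7, 0.1) ⇒ IN Λ
candidate 5: (m,n)=(13,22) → π∥ = 13+22·τ ≈ 48.5967, π⊥ = 13+22·τ' ≈ -0.5967 ∈ [-0.7, 0.1) ⇒ IN Λ
candidate 6: (m,n)=(1,8) → π∥ = 1+8·τ ≈ 13.9443, π⊥ = 1+8·τ' ≈ -3.9443 ∉ [-0.7, 0.1) ⇒ out
candidate 7: (m,n)=(12,19) → π∥ = 12+19·τ ≈ 42.7426, π⊥ = 12+19·τ' ≈ 0.2574 ∉ [-0.7, 0.1) ⇒ out
candidate 8: (m,n)=(-17,-10) → π∥ = -17-10·τ ≈ -33.1803, π⊥ = -17-10·τ' ≈ -10.8197 ∉ [-0.7, 0.1) ⇒ out
candidate 9: (m,n)=(7,10) → π∥ = 7+10·τ ≈ 23.1803, π⊥ = 7+10·τ' ≈ 0.8197 ∉ [-0.7, 0.1) ⇒ out

4, 5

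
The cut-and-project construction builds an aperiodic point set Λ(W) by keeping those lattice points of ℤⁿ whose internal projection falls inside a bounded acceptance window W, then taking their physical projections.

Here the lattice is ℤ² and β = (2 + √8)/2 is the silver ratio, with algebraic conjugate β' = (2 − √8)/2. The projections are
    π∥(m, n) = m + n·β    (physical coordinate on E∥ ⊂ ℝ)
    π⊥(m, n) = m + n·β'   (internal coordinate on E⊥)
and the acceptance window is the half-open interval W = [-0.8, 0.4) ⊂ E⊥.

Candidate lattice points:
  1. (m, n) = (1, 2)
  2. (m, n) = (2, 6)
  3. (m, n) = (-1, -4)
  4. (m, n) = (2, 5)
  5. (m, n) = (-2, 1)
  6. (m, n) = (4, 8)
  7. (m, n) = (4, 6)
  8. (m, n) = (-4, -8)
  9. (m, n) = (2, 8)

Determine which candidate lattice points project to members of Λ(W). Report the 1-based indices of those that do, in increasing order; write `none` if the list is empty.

β' = (2−√8)/2 ≈ -0.414214.
candidate 1: (m,n)=(1,2) → π∥ = 1+2·β ≈ 5.828427, π⊥ = 1+2·β' ≈ 0.171573 ∈ [-0.8, 0.4) ⇒ IN Λ
candidate 2: (m,n)=(2,6) → π∥ = 2+6·β ≈ 16.485281, π⊥ = 2+6·β' ≈ -0.485281 ∈ [-0.8, 0.4) ⇒ IN Λ
candidate 3: (m,n)=(-1,-4) → π∥ = -1-4·β ≈ -10.656854, π⊥ = -1-4·β' ≈ 0.656854 ∉ [-0.8, 0.4) ⇒ out
candidate 4: (m,n)=(2,5) → π∥ = 2+5·β ≈ 14.071068, π⊥ = 2+5·β' ≈ -0.071068 ∈ [-0.8, 0.4) ⇒ IN Λ
candidate 5: (m,n)=(-2,1) → π∥ = -2+1·β ≈ 0.414214, π⊥ = -2+1·β' ≈ -2.414214 ∉ [-0.8, 0.4) ⇒ out
candidate 6: (m,n)=(4,8) → π∥ = 4+8·β ≈ 23.313708, π⊥ = 4+8·β' ≈ 0.686292 ∉ [-0.8, 0.4) ⇒ out
candidate 7: (m,n)=(4,6) → π∥ = 4+6·β ≈ 18.485281, π⊥ = 4+6·β' ≈ 1.514719 ∉ [-0.8, 0.4) ⇒ out
candidate 8: (m,n)=(-4,-8) → π∥ = -4-8·β ≈ -23.313708, π⊥ = -4-8·β' ≈ -0.686292 ∈ [-0.8, 0.4) ⇒ IN Λ
candidate 9: (m,n)=(2,8) → π∥ = 2+8·β ≈ 21.313708, π⊥ = 2+8·β' ≈ -1.313708 ∉ [-0.8, 0.4) ⇒ out

1, 2, 4, 8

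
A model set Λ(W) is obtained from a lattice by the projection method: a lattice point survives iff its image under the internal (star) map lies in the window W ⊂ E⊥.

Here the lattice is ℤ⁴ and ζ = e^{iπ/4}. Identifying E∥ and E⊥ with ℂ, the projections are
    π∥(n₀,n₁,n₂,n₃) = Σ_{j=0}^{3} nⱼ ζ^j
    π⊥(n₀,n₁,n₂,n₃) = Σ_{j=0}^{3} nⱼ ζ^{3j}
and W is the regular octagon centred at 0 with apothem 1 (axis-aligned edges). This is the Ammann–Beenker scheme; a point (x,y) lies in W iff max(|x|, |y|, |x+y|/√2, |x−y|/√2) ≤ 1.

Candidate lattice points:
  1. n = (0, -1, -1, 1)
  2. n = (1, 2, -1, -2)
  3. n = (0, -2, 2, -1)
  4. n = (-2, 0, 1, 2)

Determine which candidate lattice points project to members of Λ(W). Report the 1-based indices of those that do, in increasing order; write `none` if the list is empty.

Internal map: ζ^{3j} for j=0..3 gives (1,0), (−√2/2,√2/2), (0,−1), (√2/2,√2/2).
#1 (0, -1, -1, 1): internal (1.414214, 1.000000); octagon support 1.707107 vs apothem 1 → ∉ W
#2 (1, 2, -1, -2): internal (-1.828427, 1.000000); octagon support 2.000000 vs apothem 1 → ∉ W
#3 (0, -2, 2, -1): internal (0.707107, -4.121320); octagon support 4.121320 vs apothem 1 → ∉ W
#4 (-2, 0, 1, 2): internal (-0.585786, 0.414214); octagon support 0.707107 vs apothem 1 → ∈ W

4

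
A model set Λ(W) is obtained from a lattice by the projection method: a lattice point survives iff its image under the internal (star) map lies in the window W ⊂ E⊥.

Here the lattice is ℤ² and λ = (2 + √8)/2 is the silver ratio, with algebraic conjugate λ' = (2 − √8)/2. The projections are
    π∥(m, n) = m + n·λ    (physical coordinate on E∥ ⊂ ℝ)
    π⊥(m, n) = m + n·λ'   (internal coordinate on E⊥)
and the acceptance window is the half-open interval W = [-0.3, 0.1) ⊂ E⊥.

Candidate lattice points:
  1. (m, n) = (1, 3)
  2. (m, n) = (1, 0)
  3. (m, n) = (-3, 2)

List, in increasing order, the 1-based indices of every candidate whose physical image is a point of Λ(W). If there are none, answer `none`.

1

λ' = (2−√8)/2 ≈ -0.41421.
#1 (1,3): internal coord 1 + (3)·λ' = -0.24264; -0.24264 ∈ [-0.3, 0.1) → IN Λ
#2 (1,0): internal coord 1 + (0)·λ' = +1.00000; +1.00000 ∉ [-0.3, 0.1) → out
#3 (-3,2): internal coord -3 + (2)·λ' = -3.82843; -3.82843 ∉ [-0.3, 0.1) → out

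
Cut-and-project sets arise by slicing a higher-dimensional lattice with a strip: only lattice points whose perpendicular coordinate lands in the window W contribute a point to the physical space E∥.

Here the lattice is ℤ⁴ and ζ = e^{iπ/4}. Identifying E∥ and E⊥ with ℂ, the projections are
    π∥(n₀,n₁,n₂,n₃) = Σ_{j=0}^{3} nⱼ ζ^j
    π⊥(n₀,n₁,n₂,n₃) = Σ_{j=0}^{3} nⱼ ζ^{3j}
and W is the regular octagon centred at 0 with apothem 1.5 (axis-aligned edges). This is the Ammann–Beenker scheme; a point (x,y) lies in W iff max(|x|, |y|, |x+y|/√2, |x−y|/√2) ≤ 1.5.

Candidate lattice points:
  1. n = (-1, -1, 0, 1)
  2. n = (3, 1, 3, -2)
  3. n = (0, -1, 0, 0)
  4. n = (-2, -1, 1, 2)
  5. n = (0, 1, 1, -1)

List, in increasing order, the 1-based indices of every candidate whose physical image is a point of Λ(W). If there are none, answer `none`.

1, 3, 4

π⊥(n) = n₀ + n₁ζ³ + n₂ζ⁶ + n₃ζ⁹ where ζ = e^{iπ/4}.
#1 (-1, -1, 0, 1): internal (0.4142, 0.0000); octagon support 0.4142 vs apothem 1.5 → ∈ W
#2 (3, 1, 3, -2): internal (0.8787, -3.7071); octagon support 3.7071 vs apothem 1.5 → ∉ W
#3 (0, -1, 0, 0): internal (0.7071, -0.7071); octagon support 1.0000 vs apothem 1.5 → ∈ W
#4 (-2, -1, 1, 2): internal (0.1213, -0.2929); octagon support 0.2929 vs apothem 1.5 → ∈ W
#5 (0, 1, 1, -1): internal (-1.4142, -1.0000); octagon support 1.7071 vs apothem 1.5 → ∉ W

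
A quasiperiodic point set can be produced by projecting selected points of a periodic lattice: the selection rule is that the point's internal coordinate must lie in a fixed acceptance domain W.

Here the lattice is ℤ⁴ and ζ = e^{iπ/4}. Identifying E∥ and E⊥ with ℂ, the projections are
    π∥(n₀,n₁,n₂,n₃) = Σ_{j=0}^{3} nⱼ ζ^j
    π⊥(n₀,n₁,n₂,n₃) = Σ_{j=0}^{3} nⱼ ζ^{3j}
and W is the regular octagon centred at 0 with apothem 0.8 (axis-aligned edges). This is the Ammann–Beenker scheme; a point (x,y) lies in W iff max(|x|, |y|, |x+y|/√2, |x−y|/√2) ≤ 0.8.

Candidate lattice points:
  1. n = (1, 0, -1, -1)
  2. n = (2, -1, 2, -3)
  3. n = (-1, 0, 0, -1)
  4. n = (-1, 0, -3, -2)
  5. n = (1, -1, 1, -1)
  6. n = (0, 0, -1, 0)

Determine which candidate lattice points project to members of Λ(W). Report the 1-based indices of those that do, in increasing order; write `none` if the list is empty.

π⊥(n) = n₀ + n₁ζ³ + n₂ζ⁶ + n₃ζ⁹ where ζ = e^{iπ/4}.
#1 (1, 0, -1, -1): internal (0.29289, 0.29289); octagon support 0.41421 vs apothem 0.8 → ∈ W
#2 (2, -1, 2, -3): internal (0.58579, -4.82843); octagon support 4.82843 vs apothem 0.8 → ∉ W
#3 (-1, 0, 0, -1): internal (-1.70711, -0.70711); octagon support 1.70711 vs apothem 0.8 → ∉ W
#4 (-1, 0, -3, -2): internal (-2.41421, 1.58579); octagon support 2.82843 vs apothem 0.8 → ∉ W
#5 (1, -1, 1, -1): internal (1.00000, -2.41421); octagon support 2.41421 vs apothem 0.8 → ∉ W
#6 (0, 0, -1, 0): internal (0.00000, 1.00000); octagon support 1.00000 vs apothem 0.8 → ∉ W

1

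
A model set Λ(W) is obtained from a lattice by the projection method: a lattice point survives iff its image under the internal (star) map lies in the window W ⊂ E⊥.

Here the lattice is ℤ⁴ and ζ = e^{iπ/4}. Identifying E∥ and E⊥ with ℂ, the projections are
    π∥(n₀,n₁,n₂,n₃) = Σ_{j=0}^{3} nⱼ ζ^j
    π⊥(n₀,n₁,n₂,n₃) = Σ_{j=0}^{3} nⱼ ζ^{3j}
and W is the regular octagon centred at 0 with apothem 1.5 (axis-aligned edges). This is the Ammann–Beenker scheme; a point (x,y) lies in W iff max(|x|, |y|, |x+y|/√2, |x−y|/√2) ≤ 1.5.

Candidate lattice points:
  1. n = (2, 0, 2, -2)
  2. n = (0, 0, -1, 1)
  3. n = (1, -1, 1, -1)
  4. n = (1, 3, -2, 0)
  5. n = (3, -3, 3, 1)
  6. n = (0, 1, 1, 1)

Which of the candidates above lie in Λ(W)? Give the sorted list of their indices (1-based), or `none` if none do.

With ζ = e^{iπ/4} the internal vectors are ζ^0,ζ^3,ζ^6,ζ^9.
candidate 1: n = (2, 0, 2, -2) → π⊥ ≈ (+0.585786, -3.414214); max(|x|,|y|,|x±y|/√2) = 3.414214 > 1.5 ⇒ ∉ W
candidate 2: n = (0, 0, -1, 1) → π⊥ ≈ (+0.707107, +1.707107); max(|x|,|y|,|x±y|/√2) = 1.707107 > 1.5 ⇒ ∉ W
candidate 3: n = (1, -1, 1, -1) → π⊥ ≈ (+1.000000, -2.414214); max(|x|,|y|,|x±y|/√2) = 2.414214 > 1.5 ⇒ ∉ W
candidate 4: n = (1, 3, -2, 0) → π⊥ ≈ (-1.121320, +4.121320); max(|x|,|y|,|x±y|/√2) = 4.121320 > 1.5 ⇒ ∉ W
candidate 5: n = (3, -3, 3, 1) → π⊥ ≈ (+5.828427, -4.414214); max(|x|,|y|,|x±y|/√2) = 7.242641 > 1.5 ⇒ ∉ W
candidate 6: n = (0, 1, 1, 1) → π⊥ ≈ (+0.000000, +0.414214); max(|x|,|y|,|x±y|/√2) = 0.414214 ≤ 1.5 ⇒ ∈ W

6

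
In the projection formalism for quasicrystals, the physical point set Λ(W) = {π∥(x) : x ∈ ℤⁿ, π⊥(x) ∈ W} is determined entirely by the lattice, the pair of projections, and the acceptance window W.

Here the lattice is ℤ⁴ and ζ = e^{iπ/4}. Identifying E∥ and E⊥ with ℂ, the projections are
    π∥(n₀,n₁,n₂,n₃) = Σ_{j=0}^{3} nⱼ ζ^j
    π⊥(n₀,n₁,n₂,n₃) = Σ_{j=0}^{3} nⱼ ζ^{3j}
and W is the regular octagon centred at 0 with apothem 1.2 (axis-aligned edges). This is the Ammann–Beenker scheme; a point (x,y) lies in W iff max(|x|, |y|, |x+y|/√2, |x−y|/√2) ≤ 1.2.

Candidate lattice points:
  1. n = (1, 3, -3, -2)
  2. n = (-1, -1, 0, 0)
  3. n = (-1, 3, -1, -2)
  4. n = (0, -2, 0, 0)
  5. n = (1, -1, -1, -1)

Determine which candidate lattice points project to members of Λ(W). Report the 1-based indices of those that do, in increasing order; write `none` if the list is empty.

2, 5

Internal map: ζ^{3j} for j=0..3 gives (1,0), (−√2/2,√2/2), (0,−1), (√2/2,√2/2).
candidate 1: n = (1, 3, -3, -2) → π⊥ ≈ (-2.53553, +3.70711); max(|x|,|y|,|x±y|/√2) = 4.41421 > 1.2 ⇒ ∉ W
candidate 2: n = (-1, -1, 0, 0) → π⊥ ≈ (-0.29289, -0.70711); max(|x|,|y|,|x±y|/√2) = 0.70711 ≤ 1.2 ⇒ ∈ W
candidate 3: n = (-1, 3, -1, -2) → π⊥ ≈ (-4.53553, +1.70711); max(|x|,|y|,|x±y|/√2) = 4.53553 > 1.2 ⇒ ∉ W
candidate 4: n = (0, -2, 0, 0) → π⊥ ≈ (+1.41421, -1.41421); max(|x|,|y|,|x±y|/√2) = 2.00000 > 1.2 ⇒ ∉ W
candidate 5: n = (1, -1, -1, -1) → π⊥ ≈ (+1.00000, -0.41421); max(|x|,|y|,|x±y|/√2) = 1.00000 ≤ 1.2 ⇒ ∈ W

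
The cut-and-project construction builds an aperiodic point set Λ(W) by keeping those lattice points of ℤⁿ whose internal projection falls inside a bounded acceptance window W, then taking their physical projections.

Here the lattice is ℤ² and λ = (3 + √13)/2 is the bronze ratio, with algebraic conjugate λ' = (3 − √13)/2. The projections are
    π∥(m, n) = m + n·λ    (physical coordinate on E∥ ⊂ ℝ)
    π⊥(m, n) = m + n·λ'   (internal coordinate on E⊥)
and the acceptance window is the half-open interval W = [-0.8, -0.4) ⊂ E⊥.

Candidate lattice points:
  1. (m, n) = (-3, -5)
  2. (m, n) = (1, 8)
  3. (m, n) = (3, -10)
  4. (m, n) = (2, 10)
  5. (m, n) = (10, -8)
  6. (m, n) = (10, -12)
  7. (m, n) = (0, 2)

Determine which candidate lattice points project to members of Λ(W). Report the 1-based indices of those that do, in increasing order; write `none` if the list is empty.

7

Compute λ' = (3−√13)/2 = -0.3028, so π⊥(m,n) = m -0.3028·n.
[1] lift (-3,-5): star map gives -1.4861; window check -0.8 ≤ -1.4861 < -0.4 is false → out
[2] lift (1,8): star map gives -1.4222; window check -0.8 ≤ -1.4222 < -0.4 is false → out
[3] lift (3,-10): star map gives 6.0278; window check -0.8 ≤ 6.0278 < -0.4 is false → out
[4] lift (2,10): star map gives -1.0278; window check -0.8 ≤ -1.0278 < -0.4 is false → out
[5] lift (10,-8): star map gives 12.4222; window check -0.8 ≤ 12.4222 < -0.4 is false → out
[6] lift (10,-12): star map gives 13.6333; window check -0.8 ≤ 13.6333 < -0.4 is false → out
[7] lift (0,2): star map gives -0.6056; window check -0.8 ≤ -0.6056 < -0.4 is true → IN Λ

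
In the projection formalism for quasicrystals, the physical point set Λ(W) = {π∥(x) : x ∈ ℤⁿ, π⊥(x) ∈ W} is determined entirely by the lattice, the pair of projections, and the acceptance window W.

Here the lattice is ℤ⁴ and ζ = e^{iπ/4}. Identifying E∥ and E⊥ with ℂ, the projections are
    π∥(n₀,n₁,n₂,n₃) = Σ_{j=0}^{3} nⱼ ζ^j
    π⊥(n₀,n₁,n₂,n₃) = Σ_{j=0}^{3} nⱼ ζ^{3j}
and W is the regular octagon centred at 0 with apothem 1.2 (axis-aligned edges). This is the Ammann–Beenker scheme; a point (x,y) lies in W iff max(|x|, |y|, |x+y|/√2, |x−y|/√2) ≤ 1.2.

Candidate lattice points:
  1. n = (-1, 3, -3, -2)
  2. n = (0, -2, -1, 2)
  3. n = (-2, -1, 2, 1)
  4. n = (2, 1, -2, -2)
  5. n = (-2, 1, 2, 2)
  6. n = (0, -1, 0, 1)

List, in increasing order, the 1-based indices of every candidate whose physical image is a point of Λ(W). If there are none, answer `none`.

none

With ζ = e^{iπ/4} the internal vectors are ζ^0,ζ^3,ζ^6,ζ^9.
candidate 1: n = (-1, 3, -3, -2) → π⊥ ≈ (-4.5355, +3.7071); max(|x|,|y|,|x±y|/√2) = 5.8284 > 1.2 ⇒ ∉ W
candidate 2: n = (0, -2, -1, 2) → π⊥ ≈ (+2.8284, +1.0000); max(|x|,|y|,|x±y|/√2) = 2.8284 > 1.2 ⇒ ∉ W
candidate 3: n = (-2, -1, 2, 1) → π⊥ ≈ (-0.5858, -2.0000); max(|x|,|y|,|x±y|/√2) = 2.0000 > 1.2 ⇒ ∉ W
candidate 4: n = (2, 1, -2, -2) → π⊥ ≈ (-0.1213, +1.2929); max(|x|,|y|,|x±y|/√2) = 1.2929 > 1.2 ⇒ ∉ W
candidate 5: n = (-2, 1, 2, 2) → π⊥ ≈ (-1.2929, +0.1213); max(|x|,|y|,|x±y|/√2) = 1.2929 > 1.2 ⇒ ∉ W
candidate 6: n = (0, -1, 0, 1) → π⊥ ≈ (+1.4142, +0.0000); max(|x|,|y|,|x±y|/√2) = 1.4142 > 1.2 ⇒ ∉ W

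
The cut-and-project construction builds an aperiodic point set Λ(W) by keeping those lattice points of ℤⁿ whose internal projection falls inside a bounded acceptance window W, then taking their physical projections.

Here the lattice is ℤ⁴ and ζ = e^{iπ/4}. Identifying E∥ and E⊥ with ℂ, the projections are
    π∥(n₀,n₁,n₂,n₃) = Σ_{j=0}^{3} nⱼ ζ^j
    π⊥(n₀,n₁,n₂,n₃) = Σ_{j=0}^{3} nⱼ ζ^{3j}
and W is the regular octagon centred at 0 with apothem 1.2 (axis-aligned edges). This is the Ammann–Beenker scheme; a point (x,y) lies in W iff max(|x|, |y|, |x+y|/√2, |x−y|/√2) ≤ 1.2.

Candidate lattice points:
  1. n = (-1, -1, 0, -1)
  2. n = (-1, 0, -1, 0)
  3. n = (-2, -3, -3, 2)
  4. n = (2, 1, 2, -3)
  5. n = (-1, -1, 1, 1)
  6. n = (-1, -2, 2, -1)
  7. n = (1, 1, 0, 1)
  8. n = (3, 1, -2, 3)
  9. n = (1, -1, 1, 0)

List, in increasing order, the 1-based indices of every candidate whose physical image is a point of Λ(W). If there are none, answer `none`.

5

π⊥(n) = n₀ + n₁ζ³ + n₂ζ⁶ + n₃ζ⁹ where ζ = e^{iπ/4}.
#1 (-1, -1, 0, -1): internal (-1.0000, -1.4142); octagon support 1.7071 vs apothem 1.2 → ∉ W
#2 (-1, 0, -1, 0): internal (-1.0000, 1.0000); octagon support 1.4142 vs apothem 1.2 → ∉ W
#3 (-2, -3, -3, 2): internal (1.5355, 2.2929); octagon support 2.7071 vs apothem 1.2 → ∉ W
#4 (2, 1, 2, -3): internal (-0.8284, -3.4142); octagon support 3.4142 vs apothem 1.2 → ∉ W
#5 (-1, -1, 1, 1): internal (0.4142, -1.0000); octagon support 1.0000 vs apothem 1.2 → ∈ W
#6 (-1, -2, 2, -1): internal (-0.2929, -4.1213); octagon support 4.1213 vs apothem 1.2 → ∉ W
#7 (1, 1, 0, 1): internal (1.0000, 1.4142); octagon support 1.7071 vs apothem 1.2 → ∉ W
#8 (3, 1, -2, 3): internal (4.4142, 4.8284); octagon support 6.5355 vs apothem 1.2 → ∉ W
#9 (1, -1, 1, 0): internal (1.7071, -1.7071); octagon support 2.4142 vs apothem 1.2 → ∉ W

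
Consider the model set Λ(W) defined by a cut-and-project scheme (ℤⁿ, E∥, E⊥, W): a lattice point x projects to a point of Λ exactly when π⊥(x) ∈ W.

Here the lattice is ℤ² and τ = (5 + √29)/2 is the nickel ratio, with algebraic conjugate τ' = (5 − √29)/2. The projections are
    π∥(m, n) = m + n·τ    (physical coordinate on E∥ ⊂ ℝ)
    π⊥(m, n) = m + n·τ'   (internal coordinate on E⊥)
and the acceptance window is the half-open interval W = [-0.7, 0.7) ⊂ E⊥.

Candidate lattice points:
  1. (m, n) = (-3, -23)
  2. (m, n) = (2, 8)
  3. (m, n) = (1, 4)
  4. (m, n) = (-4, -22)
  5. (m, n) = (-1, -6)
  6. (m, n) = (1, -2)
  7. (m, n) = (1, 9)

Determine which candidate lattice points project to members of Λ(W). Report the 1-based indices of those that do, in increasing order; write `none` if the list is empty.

2, 3, 4, 5

τ' = (5−√29)/2 ≈ -0.19258.
candidate 1: (m,n)=(-3,-23) → π∥ = -3-23·τ ≈ -122.42940, π⊥ = -3-23·τ' ≈ 1.42940 ∉ [-0.7, 0.7) ⇒ out
candidate 2: (m,n)=(2,8) → π∥ = 2+8·τ ≈ 43.54066, π⊥ = 2+8·τ' ≈ 0.45934 ∈ [-0.7, 0.7) ⇒ IN Λ
candidate 3: (m,n)=(1,4) → π∥ = 1+4·τ ≈ 21.77033, π⊥ = 1+4·τ' ≈ 0.22967 ∈ [-0.7, 0.7) ⇒ IN Λ
candidate 4: (m,n)=(-4,-22) → π∥ = -4-22·τ ≈ -118.23681, π⊥ = -4-22·τ' ≈ 0.23681 ∈ [-0.7, 0.7) ⇒ IN Λ
candidate 5: (m,n)=(-1,-6) → π∥ = -1-6·τ ≈ -32.15549, π⊥ = -1-6·τ' ≈ 0.15549 ∈ [-0.7, 0.7) ⇒ IN Λ
candidate 6: (m,n)=(1,-2) → π∥ = 1-2·τ ≈ -9.38516, π⊥ = 1-2·τ' ≈ 1.38516 ∉ [-0.7, 0.7) ⇒ out
candidate 7: (m,n)=(1,9) → π∥ = 1+9·τ ≈ 47.73324, π⊥ = 1+9·τ' ≈ -0.73324 ∉ [-0.7, 0.7) ⇒ out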